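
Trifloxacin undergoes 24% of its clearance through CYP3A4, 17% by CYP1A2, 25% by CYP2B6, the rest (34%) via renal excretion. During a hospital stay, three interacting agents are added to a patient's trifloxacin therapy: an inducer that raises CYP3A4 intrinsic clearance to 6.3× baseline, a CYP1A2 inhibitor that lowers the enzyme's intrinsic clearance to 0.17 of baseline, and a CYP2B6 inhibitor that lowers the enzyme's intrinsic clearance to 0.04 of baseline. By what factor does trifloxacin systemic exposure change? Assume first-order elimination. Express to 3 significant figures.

The CYP3A4 pathway (24% of clearance) is boosted to 6.3× activity: 0.24 × 6.3 = 1.512.
The CYP1A2 pathway (17% of clearance) is reduced to 0.17× activity: 0.17 × 0.17 = 0.0289.
The CYP2B6 pathway (25% of clearance) is reduced to 0.04× activity: 0.25 × 0.04 = 0.01.
The remaining 34% of clearance is unaffected.
New clearance relative to baseline: 1.512 + 0.0289 + 0.01 + 0.34 = 1.8909.
Systemic exposure ∝ 1/CL: fold-change = 1 / 1.8909 = 0.529.

0.529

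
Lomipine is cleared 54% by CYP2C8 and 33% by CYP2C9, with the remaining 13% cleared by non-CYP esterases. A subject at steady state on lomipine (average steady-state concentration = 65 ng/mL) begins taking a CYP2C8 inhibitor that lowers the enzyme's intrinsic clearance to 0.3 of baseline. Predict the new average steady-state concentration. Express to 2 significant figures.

The CYP2C8 pathway (54% of clearance) drops to 0.3× activity: 0.54 × 0.3 = 0.162.
CYP2C9 (33%) and the residual 13% are unaffected.
Relative clearance = 0.162 + 0.33 + 0.13 = 0.622.
New average steady-state concentration = baseline ÷ relative clearance = 65 / 0.622 = 1.0 × 10² ng/mL.

1.0 × 10² ng/mL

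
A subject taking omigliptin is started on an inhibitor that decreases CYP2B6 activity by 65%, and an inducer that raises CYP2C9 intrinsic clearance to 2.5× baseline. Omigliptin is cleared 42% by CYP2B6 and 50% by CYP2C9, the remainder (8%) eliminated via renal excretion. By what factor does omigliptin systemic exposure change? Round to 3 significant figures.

CYP2B6: 0.42 × 0.35 = 0.147
CYP2C9: 0.5 × 2.5 = 1.25
Other: 0.08 (unchanged)
CL_new/CL_old = 0.147 + 1.25 + 0.08 = 1.477.
Net systemic exposure ratio = 1 / 1.477 = 0.677.

0.677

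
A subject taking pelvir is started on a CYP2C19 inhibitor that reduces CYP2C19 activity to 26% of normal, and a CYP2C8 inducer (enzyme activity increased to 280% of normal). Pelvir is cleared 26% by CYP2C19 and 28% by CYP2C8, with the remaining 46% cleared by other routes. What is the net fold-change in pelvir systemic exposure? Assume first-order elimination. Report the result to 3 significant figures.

0.762

The CYP2C19 pathway (26% of clearance) drops to 0.26× activity: 0.26 × 0.26 = 0.0676.
The CYP2C8 pathway (28% of clearance) rises to 2.8× activity: 0.28 × 2.8 = 0.784.
Non-CYP routes (46%) are unchanged.
Relative clearance = 0.0676 + 0.784 + 0.46 = 1.3116.
Systemic exposure ∝ 1/CL: fold-change = 1 / 1.3116 = 0.762.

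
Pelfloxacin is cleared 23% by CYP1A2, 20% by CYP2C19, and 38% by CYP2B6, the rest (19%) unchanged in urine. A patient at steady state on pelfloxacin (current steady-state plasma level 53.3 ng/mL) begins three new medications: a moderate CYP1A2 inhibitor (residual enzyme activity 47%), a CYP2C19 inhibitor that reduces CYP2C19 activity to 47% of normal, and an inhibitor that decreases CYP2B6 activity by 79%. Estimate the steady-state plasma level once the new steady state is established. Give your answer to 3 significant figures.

113 ng/mL

The CYP1A2 pathway (23% of clearance) is reduced to 0.47× activity: 0.23 × 0.47 = 0.1081.
The CYP2C19 pathway (20% of clearance) is reduced to 0.47× activity: 0.2 × 0.47 = 0.094.
The CYP2B6 pathway (38% of clearance) drops to 0.21× activity: 0.38 × 0.21 = 0.0798.
Non-CYP routes (19%) are unchanged.
New clearance relative to baseline: 0.1081 + 0.094 + 0.0798 + 0.19 = 0.4719.
New steady-state plasma level = 53.3 / 0.4719 = 113 ng/mL (concentration scales inversely with clearance).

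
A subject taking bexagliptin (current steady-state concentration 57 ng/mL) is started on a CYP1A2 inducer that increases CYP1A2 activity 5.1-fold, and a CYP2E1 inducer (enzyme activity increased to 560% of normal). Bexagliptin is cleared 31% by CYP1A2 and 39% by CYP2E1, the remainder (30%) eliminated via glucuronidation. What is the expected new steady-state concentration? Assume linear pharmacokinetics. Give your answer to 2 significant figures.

The CYP1A2 pathway (31% of clearance) rises to 5.1× activity: 0.31 × 5.1 = 1.581.
The CYP2E1 pathway (39% of clearance) rises to 5.6× activity: 0.39 × 5.6 = 2.184.
The remaining 30% of clearance is unaffected.
CL_new/CL_old = 1.581 + 2.184 + 0.3 = 4.065.
Steady-state concentration ∝ 1/CL: new value = 57 / 4.065 = 14 ng/mL.

14 ng/mL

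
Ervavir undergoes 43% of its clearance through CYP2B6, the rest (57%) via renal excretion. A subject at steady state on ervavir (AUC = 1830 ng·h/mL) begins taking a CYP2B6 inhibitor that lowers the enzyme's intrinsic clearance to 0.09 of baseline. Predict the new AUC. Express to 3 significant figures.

CYP2B6: 0.43 × 0.09 = 0.0387
Other: 0.57 (unchanged)
New clearance relative to baseline: 0.0387 + 0.57 = 0.6087.
AUC ∝ 1/CL, so new value = 1830 / 0.6087 = 3.01 × 10³ ng·h/mL.

3.01 × 10³ ng·h/mL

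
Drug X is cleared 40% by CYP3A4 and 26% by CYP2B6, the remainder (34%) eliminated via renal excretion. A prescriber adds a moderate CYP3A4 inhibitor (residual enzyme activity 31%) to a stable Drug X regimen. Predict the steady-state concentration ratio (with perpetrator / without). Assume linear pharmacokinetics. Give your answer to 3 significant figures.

The CYP3A4 pathway (40% of clearance) drops to 0.31× activity: 0.4 × 0.31 = 0.124.
CYP2B6 (26%) and the residual 34% are unaffected.
Relative clearance = 0.124 + 0.26 + 0.34 = 0.724.
Steady-state concentration ratio = CL_old/CL_new = 1 / 0.724 = 1.38.

1.38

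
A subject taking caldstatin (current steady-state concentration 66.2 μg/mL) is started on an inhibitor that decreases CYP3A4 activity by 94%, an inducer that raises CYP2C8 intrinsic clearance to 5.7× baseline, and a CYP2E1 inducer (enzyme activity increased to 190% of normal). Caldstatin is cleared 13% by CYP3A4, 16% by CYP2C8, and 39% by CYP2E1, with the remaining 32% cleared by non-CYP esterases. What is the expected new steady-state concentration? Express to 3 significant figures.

33.4 μg/mL

The CYP3A4 pathway (13% of clearance) drops to 0.06× activity: 0.13 × 0.06 = 0.0078.
The CYP2C8 pathway (16% of clearance) increases to 5.7× activity: 0.16 × 5.7 = 0.912.
The CYP2E1 pathway (39% of clearance) is boosted to 1.9× activity: 0.39 × 1.9 = 0.741.
Non-CYP routes (32%) are unchanged.
New clearance relative to baseline: 0.0078 + 0.912 + 0.741 + 0.32 = 1.9808.
Steady-state concentration ∝ 1/CL: new value = 66.2 / 1.9808 = 33.4 μg/mL.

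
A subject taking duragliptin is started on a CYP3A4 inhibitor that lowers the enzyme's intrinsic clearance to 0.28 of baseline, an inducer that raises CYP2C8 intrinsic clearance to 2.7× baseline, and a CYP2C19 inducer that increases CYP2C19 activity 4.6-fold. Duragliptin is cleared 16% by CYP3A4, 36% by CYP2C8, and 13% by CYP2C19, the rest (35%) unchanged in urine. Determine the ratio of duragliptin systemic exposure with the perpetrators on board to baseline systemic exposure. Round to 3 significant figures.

The CYP3A4 pathway (16% of clearance) drops to 0.28× activity: 0.16 × 0.28 = 0.0448.
The CYP2C8 pathway (36% of clearance) is boosted to 2.7× activity: 0.36 × 2.7 = 0.972.
The CYP2C19 pathway (13% of clearance) increases to 4.6× activity: 0.13 × 4.6 = 0.598.
Non-CYP routes (35%) are unchanged.
New clearance relative to baseline: 0.0448 + 0.972 + 0.598 + 0.35 = 1.9648.
Net systemic exposure ratio = 1 / 1.9648 = 0.509.

0.509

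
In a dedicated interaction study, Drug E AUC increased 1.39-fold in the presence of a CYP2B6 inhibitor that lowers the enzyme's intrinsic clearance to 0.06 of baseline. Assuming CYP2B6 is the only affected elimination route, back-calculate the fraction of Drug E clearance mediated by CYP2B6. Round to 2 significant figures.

0.30

CL'/CL = 1 / 1.39 = 0.7194
0.06·fm + (1 − fm) = 0.7194
fm = (0.7194 − 1) / (0.06 − 1) = 0.30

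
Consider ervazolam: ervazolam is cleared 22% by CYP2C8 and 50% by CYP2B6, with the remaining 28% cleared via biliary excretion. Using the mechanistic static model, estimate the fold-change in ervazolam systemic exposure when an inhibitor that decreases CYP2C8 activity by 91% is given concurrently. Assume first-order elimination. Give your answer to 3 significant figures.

The CYP2C8 pathway (22% of clearance) falls to 0.09× activity: 0.22 × 0.09 = 0.0198.
CYP2B6 (50%) and the residual 28% are unaffected.
CL_new/CL_old = 0.0198 + 0.5 + 0.28 = 0.7998.
Systemic exposure ratio = CL_old/CL_new = 1 / 0.7998 = 1.25.

1.25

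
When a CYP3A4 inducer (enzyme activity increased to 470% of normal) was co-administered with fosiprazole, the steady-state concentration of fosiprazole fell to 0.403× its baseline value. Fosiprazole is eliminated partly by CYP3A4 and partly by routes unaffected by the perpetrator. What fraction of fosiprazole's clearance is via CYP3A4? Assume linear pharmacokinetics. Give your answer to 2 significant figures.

Call the CYP3A4 fraction fm. After the interaction, CL_new/CL_old = fm × 4.7 + (1 − fm).
Steady-state concentration ratio = 1 / (new CL fraction), so new CL fraction = 1 / 0.403 = 2.481.
fm × 4.7 + 1 − fm = 2.481  ⇒  fm × (4.7 − 1) = 1.481  ⇒  fm = 0.40.

0.40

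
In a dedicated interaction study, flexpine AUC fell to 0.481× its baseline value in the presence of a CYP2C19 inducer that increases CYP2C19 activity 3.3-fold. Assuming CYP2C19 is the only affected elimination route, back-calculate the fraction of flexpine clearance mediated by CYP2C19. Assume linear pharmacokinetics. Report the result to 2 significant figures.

CL'/CL = 1 / 0.481 = 2.079
3.3·fm + (1 − fm) = 2.079
fm = (2.079 − 1) / (3.3 − 1) = 0.47

0.47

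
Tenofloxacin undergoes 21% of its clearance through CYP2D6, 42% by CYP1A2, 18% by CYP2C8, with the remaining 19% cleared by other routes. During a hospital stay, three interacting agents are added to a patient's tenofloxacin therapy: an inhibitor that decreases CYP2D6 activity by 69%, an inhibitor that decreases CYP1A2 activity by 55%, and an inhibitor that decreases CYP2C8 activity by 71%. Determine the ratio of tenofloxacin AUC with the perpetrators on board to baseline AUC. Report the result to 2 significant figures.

2.0

CYP2D6: 0.21 × 0.31 = 0.0651
CYP1A2: 0.42 × 0.45 = 0.189
CYP2C8: 0.18 × 0.29 = 0.0522
Other: 0.19 (unchanged)
New clearance relative to baseline: 0.0651 + 0.189 + 0.0522 + 0.19 = 0.4963.
Net AUC ratio = 1 / 0.4963 = 2.0.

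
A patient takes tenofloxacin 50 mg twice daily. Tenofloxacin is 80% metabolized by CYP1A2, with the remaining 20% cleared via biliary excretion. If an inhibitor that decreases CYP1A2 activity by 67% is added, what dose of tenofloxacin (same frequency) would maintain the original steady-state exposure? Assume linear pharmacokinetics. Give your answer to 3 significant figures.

23.2 mg

The CYP1A2 pathway (80% of clearance) drops to 0.33× activity: 0.8 × 0.33 = 0.264.
The remaining 20% of clearance is unaffected.
Relative clearance = 0.264 + 0.2 = 0.464.
Css,avg = (dose rate)/CL, so holding Css fixed requires dose ∝ CL: 50 × 0.464 = 23.2 mg.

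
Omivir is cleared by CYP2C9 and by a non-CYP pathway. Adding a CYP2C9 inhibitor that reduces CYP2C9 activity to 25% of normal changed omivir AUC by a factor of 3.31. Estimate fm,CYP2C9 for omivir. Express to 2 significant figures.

0.93

CL'/CL = 1 / 3.31 = 0.3021
0.25·fm + (1 − fm) = 0.3021
fm = (0.3021 − 1) / (0.25 − 1) = 0.93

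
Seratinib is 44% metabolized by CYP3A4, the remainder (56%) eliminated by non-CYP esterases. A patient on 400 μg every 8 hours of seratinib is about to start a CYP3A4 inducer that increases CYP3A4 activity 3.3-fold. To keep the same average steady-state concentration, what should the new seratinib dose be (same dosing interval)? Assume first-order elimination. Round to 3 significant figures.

The CYP3A4 pathway (44% of clearance) rises to 3.3× activity: 0.44 × 3.3 = 1.452.
The remaining 56% of clearance is unaffected.
CL_new/CL_old = 1.452 + 0.56 = 2.012.
To maintain the same steady-state level, dose must scale with clearance: new dose = 400 × 2.012 = 805 μg.

805 μg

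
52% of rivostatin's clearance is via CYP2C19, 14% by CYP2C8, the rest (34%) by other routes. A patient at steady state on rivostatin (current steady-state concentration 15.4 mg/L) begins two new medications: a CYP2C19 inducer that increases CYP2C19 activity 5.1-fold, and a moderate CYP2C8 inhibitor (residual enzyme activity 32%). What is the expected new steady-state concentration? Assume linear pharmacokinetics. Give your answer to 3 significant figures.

The CYP2C19 pathway (52% of clearance) increases to 5.1× activity: 0.52 × 5.1 = 2.652.
The CYP2C8 pathway (14% of clearance) drops to 0.32× activity: 0.14 × 0.32 = 0.0448.
The remaining 34% of clearance is unaffected.
Relative clearance = 2.652 + 0.0448 + 0.34 = 3.0368.
New steady-state concentration = 15.4 / 3.0368 = 5.07 mg/L (concentration scales inversely with clearance).

5.07 mg/L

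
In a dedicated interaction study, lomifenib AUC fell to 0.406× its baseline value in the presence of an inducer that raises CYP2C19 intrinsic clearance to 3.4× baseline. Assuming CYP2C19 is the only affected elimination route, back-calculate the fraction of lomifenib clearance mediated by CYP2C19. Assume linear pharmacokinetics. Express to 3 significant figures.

Let fm be the CYP2C19 fraction. New clearance relative to baseline = fm × 3.4 + (1 − fm).
AUC ratio = 1 / (new CL fraction), so new CL fraction = 1 / 0.406 = 2.463.
fm × 3.4 + 1 − fm = 2.463  ⇒  fm × (3.4 − 1) = 1.463  ⇒  fm = 0.610.

0.610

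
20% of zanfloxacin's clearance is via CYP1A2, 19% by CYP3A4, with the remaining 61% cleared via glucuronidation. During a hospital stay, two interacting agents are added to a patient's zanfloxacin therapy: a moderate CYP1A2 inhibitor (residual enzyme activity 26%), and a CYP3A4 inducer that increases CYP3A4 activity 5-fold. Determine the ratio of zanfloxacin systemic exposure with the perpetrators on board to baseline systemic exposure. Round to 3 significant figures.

0.620

CYP1A2: 0.2 × 0.26 = 0.052
CYP3A4: 0.19 × 5 = 0.95
Other: 0.61 (unchanged)
New clearance relative to baseline: 0.052 + 0.95 + 0.61 = 1.612.
Systemic exposure ∝ 1/CL: fold-change = 1 / 1.612 = 0.620.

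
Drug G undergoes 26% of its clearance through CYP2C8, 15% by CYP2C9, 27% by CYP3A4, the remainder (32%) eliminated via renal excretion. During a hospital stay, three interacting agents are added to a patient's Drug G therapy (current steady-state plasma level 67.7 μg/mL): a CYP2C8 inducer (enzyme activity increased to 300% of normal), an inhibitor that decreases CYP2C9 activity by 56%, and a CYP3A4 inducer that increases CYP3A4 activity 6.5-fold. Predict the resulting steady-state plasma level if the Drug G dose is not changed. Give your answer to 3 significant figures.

23.2 μg/mL

The CYP2C8 pathway (26% of clearance) is boosted to 3× activity: 0.26 × 3 = 0.78.
The CYP2C9 pathway (15% of clearance) drops to 0.44× activity: 0.15 × 0.44 = 0.066.
The CYP3A4 pathway (27% of clearance) is boosted to 6.5× activity: 0.27 × 6.5 = 1.755.
Non-CYP routes (32%) are unchanged.
CL_new/CL_old = 0.78 + 0.066 + 1.755 + 0.32 = 2.921.
New steady-state plasma level = 67.7 / 2.921 = 23.2 μg/mL (concentration scales inversely with clearance).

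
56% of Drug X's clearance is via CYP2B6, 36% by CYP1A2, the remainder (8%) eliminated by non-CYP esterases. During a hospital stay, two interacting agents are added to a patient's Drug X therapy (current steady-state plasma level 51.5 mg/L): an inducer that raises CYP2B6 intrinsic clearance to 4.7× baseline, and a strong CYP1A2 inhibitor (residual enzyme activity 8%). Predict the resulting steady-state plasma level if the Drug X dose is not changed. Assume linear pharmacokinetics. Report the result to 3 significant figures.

18.8 mg/L

The CYP2B6 pathway (56% of clearance) increases to 4.7× activity: 0.56 × 4.7 = 2.632.
The CYP1A2 pathway (36% of clearance) is reduced to 0.08× activity: 0.36 × 0.08 = 0.0288.
The remaining 8% of clearance is unaffected.
New clearance relative to baseline: 2.632 + 0.0288 + 0.08 = 2.7408.
New steady-state plasma level = 51.5 / 2.7408 = 18.8 mg/L (concentration scales inversely with clearance).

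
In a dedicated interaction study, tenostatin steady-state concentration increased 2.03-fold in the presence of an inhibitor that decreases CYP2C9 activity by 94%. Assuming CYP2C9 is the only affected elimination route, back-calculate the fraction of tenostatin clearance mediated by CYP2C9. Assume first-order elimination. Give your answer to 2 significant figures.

0.54

Write x for the fraction cleared via CYP2C9. The observed steady-state concentration change means clearance fell to 1/2.03 = 0.4926 of baseline.
Only the CYP2C9 route changed, so 0.4926 = x·0.06 + (1 − x), giving x = 0.54.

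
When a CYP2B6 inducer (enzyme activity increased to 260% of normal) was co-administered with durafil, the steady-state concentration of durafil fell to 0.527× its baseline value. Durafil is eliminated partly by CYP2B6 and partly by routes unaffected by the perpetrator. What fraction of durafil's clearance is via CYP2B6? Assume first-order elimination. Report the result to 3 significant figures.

Let fm be the CYP2B6 fraction. New clearance relative to baseline = fm × 2.6 + (1 − fm).
Steady-state concentration ratio = 1 / (new CL fraction), so new CL fraction = 1 / 0.527 = 1.898.
fm × 2.6 + 1 − fm = 1.898  ⇒  fm × (2.6 − 1) = 0.8975  ⇒  fm = 0.561.

0.561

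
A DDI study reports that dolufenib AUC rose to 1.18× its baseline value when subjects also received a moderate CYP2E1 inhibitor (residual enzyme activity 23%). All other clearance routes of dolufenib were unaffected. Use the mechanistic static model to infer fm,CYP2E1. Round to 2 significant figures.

0.20

CL'/CL = 1 / 1.18 = 0.8475
0.23·fm + (1 − fm) = 0.8475
fm = (0.8475 − 1) / (0.23 − 1) = 0.20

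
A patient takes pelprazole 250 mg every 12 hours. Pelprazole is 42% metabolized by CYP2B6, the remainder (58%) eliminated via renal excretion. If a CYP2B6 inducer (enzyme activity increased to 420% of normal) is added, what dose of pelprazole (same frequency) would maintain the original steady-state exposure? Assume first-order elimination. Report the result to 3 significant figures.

The CYP2B6 pathway (42% of clearance) rises to 4.2× activity: 0.42 × 4.2 = 1.764.
Non-CYP routes (58%) are unchanged.
CL_new/CL_old = 1.764 + 0.58 = 2.344.
Css,avg = (dose rate)/CL, so holding Css fixed requires dose ∝ CL: 250 × 2.344 = 586 mg.

586 mg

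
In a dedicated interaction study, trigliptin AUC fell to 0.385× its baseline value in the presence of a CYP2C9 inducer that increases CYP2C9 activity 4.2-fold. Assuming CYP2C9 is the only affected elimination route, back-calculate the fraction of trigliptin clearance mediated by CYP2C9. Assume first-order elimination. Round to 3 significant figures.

Call the CYP2C9 fraction fm. After the interaction, CL_new/CL_old = fm × 4.2 + (1 − fm).
AUC ratio = 1 / (new CL fraction), so new CL fraction = 1 / 0.385 = 2.597.
fm × 4.2 + 1 − fm = 2.597  ⇒  fm × (4.2 − 1) = 1.597  ⇒  fm = 0.499.

0.499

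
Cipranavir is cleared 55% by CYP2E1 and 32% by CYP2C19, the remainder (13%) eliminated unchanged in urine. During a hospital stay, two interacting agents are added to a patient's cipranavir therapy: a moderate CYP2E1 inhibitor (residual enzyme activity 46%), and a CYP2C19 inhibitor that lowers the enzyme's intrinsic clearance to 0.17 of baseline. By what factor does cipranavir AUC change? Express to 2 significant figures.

The CYP2E1 pathway (55% of clearance) falls to 0.46× activity: 0.55 × 0.46 = 0.253.
The CYP2C19 pathway (32% of clearance) is reduced to 0.17× activity: 0.32 × 0.17 = 0.0544.
Non-CYP routes (13%) are unchanged.
Relative clearance = 0.253 + 0.0544 + 0.13 = 0.4374.
Net AUC ratio = 1 / 0.4374 = 2.3.

2.3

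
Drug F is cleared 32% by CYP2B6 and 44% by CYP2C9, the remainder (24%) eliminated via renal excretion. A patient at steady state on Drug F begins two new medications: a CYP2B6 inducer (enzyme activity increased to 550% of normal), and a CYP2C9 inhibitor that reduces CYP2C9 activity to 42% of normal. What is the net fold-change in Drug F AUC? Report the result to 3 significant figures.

The CYP2B6 pathway (32% of clearance) increases to 5.5× activity: 0.32 × 5.5 = 1.76.
The CYP2C9 pathway (44% of clearance) drops to 0.42× activity: 0.44 × 0.42 = 0.1848.
Non-CYP routes (24%) are unchanged.
CL_new/CL_old = 1.76 + 0.1848 + 0.24 = 2.1848.
Because AUC varies inversely with clearance, the combined effect is 1 / 2.1848 = 0.458.

0.458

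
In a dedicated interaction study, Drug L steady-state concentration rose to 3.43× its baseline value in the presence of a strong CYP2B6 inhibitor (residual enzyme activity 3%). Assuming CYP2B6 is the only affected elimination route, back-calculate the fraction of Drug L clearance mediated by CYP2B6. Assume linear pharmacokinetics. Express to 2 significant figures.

0.73

Call the CYP2B6 fraction fm. After the interaction, CL_new/CL_old = fm × 0.03 + (1 − fm).
Steady-state concentration ratio = 1 / (new CL fraction), so new CL fraction = 1 / 3.43 = 0.2915.
fm × 0.03 + 1 − fm = 0.2915  ⇒  fm × (0.03 − 1) = −0.7085  ⇒  fm = 0.73.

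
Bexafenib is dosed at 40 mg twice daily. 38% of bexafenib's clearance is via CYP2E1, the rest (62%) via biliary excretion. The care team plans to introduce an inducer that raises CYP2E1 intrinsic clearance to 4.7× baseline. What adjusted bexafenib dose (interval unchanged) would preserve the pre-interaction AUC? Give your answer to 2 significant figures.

The CYP2E1 pathway (38% of clearance) is boosted to 4.7× activity: 0.38 × 4.7 = 1.786.
The remaining 62% of clearance is unaffected.
New clearance relative to baseline: 1.786 + 0.62 = 2.406.
Css,avg = (dose rate)/CL, so holding Css fixed requires dose ∝ CL: 40 × 2.406 = 96 mg.

96 mg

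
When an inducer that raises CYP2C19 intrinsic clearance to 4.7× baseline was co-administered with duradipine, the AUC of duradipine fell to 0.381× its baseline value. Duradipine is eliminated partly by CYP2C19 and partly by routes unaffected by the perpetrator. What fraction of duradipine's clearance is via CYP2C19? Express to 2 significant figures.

Call the CYP2C19 fraction fm. After the interaction, CL_new/CL_old = fm × 4.7 + (1 − fm).
AUC ratio = 1 / (new CL fraction), so new CL fraction = 1 / 0.381 = 2.625.
fm × 4.7 + 1 − fm = 2.625  ⇒  fm × (4.7 − 1) = 1.625  ⇒  fm = 0.44.

0.44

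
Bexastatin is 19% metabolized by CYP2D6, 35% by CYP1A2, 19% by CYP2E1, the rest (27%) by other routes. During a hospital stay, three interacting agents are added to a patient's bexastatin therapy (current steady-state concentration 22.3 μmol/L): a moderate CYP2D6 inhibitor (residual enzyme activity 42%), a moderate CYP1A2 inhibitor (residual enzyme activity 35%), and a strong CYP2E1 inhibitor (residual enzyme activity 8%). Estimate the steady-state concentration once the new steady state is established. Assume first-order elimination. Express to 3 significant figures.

45.7 μmol/L

The CYP2D6 pathway (19% of clearance) falls to 0.42× activity: 0.19 × 0.42 = 0.0798.
The CYP1A2 pathway (35% of clearance) falls to 0.35× activity: 0.35 × 0.35 = 0.1225.
The CYP2E1 pathway (19% of clearance) drops to 0.08× activity: 0.19 × 0.08 = 0.0152.
The remaining 27% of clearance is unaffected.
New clearance relative to baseline: 0.0798 + 0.1225 + 0.0152 + 0.27 = 0.4875.
New steady-state concentration = 22.3 / 0.4875 = 45.7 μmol/L (concentration scales inversely with clearance).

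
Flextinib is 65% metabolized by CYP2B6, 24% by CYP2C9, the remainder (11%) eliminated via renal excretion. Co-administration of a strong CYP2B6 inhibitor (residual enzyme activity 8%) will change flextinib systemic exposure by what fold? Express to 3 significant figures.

2.49

CYP2B6: 0.65 × 0.08 = 0.052
CYP2C9: 0.24 (unchanged)
Other: 0.11 (unchanged)
Relative clearance = 0.052 + 0.24 + 0.11 = 0.402.
Since systemic exposure ∝ 1/CL, the ratio is 1 / 0.402 = 2.49.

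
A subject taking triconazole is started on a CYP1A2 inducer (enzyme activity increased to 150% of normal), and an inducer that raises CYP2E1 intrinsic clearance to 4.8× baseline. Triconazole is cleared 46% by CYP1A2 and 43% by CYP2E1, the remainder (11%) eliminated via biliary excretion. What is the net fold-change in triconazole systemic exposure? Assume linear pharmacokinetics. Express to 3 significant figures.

0.349

The CYP1A2 pathway (46% of clearance) rises to 1.5× activity: 0.46 × 1.5 = 0.69.
The CYP2E1 pathway (43% of clearance) is boosted to 4.8× activity: 0.43 × 4.8 = 2.064.
Non-CYP routes (11%) are unchanged.
New clearance relative to baseline: 0.69 + 2.064 + 0.11 = 2.864.
Net systemic exposure ratio = 1 / 2.864 = 0.349.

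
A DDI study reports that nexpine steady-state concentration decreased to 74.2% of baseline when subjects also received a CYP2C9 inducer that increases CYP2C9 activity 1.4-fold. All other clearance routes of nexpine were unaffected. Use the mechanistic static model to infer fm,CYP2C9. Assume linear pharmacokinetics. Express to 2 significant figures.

Call the CYP2C9 fraction fm. After the interaction, CL_new/CL_old = fm × 1.4 + (1 − fm).
Steady-state concentration ratio = 1 / (new CL fraction), so new CL fraction = 1 / 0.742 = 1.348.
fm × 1.4 + 1 − fm = 1.348  ⇒  fm × (1.4 − 1) = 0.3477  ⇒  fm = 0.87.

0.87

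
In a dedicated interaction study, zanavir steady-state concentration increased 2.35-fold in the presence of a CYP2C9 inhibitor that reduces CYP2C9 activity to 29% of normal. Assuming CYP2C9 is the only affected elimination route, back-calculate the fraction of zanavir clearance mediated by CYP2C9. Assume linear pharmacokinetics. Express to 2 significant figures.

0.81

CL'/CL = 1 / 2.35 = 0.4255
0.29·fm + (1 − fm) = 0.4255
fm = (0.4255 − 1) / (0.29 − 1) = 0.81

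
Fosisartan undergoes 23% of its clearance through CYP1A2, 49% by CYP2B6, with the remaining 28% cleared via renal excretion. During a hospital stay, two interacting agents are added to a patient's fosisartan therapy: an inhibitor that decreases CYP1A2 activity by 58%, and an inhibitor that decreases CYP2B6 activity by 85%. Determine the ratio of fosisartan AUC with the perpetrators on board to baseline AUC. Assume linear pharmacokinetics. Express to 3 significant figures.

2.22

CYP1A2: 0.23 × 0.42 = 0.0966
CYP2B6: 0.49 × 0.15 = 0.0735
Other: 0.28 (unchanged)
CL_new/CL_old = 0.0966 + 0.0735 + 0.28 = 0.4501.
Net AUC ratio = 1 / 0.4501 = 2.22.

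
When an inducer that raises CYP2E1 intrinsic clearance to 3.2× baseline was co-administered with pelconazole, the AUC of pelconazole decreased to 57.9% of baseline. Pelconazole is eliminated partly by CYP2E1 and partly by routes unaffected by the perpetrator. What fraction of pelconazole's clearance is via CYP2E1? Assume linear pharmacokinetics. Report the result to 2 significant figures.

0.33

CL'/CL = 1 / 0.579 = 1.727
3.2·fm + (1 − fm) = 1.727
fm = (1.727 − 1) / (3.2 − 1) = 0.33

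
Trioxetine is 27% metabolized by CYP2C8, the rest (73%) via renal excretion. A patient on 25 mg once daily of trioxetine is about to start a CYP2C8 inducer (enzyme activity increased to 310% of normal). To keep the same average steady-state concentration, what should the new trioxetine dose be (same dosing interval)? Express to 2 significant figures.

CYP2C8: 0.27 × 3.1 = 0.837
Other: 0.73 (unchanged)
Relative clearance = 0.837 + 0.73 = 1.567.
Css,avg = (dose rate)/CL, so holding Css fixed requires dose ∝ CL: 25 × 1.567 = 39 mg.

39 mg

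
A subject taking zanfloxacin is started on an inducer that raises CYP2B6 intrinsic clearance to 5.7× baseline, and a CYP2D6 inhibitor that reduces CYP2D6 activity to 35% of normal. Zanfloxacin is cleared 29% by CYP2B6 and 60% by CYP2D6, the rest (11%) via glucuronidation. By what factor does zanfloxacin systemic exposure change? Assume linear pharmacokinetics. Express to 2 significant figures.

0.51

The CYP2B6 pathway (29% of clearance) rises to 5.7× activity: 0.29 × 5.7 = 1.653.
The CYP2D6 pathway (60% of clearance) is reduced to 0.35× activity: 0.6 × 0.35 = 0.21.
Non-CYP routes (11%) are unchanged.
Relative clearance = 1.653 + 0.21 + 0.11 = 1.973.
Because systemic exposure varies inversely with clearance, the combined effect is 1 / 1.973 = 0.51.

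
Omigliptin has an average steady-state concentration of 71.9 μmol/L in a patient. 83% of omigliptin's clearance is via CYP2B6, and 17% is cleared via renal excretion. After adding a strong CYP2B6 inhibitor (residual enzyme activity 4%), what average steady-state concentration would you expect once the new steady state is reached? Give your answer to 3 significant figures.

CYP2B6: 0.83 × 0.04 = 0.0332
Other: 0.17 (unchanged)
New clearance relative to baseline: 0.0332 + 0.17 = 0.2032.
New average steady-state concentration = baseline ÷ relative clearance = 71.9 / 0.2032 = 354 μmol/L.

354 μmol/L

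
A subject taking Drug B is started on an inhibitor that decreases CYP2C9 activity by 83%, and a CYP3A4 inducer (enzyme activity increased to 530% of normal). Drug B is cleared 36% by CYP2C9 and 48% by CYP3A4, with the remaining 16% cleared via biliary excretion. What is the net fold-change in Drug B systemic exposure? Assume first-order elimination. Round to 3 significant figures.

0.362

The CYP2C9 pathway (36% of clearance) drops to 0.17× activity: 0.36 × 0.17 = 0.0612.
The CYP3A4 pathway (48% of clearance) is boosted to 5.3× activity: 0.48 × 5.3 = 2.544.
The remaining 16% of clearance is unaffected.
New clearance relative to baseline: 0.0612 + 2.544 + 0.16 = 2.7652.
Net systemic exposure ratio = 1 / 2.7652 = 0.362.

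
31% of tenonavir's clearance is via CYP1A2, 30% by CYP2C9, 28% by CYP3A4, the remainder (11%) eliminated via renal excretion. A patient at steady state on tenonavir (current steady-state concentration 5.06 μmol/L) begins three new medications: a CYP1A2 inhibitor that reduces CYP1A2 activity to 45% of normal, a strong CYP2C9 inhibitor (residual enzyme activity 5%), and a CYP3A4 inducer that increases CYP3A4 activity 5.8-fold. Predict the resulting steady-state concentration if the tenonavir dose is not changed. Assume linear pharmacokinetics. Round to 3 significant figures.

The CYP1A2 pathway (31% of clearance) is reduced to 0.45× activity: 0.31 × 0.45 = 0.1395.
The CYP2C9 pathway (30% of clearance) falls to 0.05× activity: 0.3 × 0.05 = 0.015.
The CYP3A4 pathway (28% of clearance) increases to 5.8× activity: 0.28 × 5.8 = 1.624.
The remaining 11% of clearance is unaffected.
CL_new/CL_old = 0.1395 + 0.015 + 1.624 + 0.11 = 1.8885.
Steady-state concentration ∝ 1/CL: new value = 5.06 / 1.8885 = 2.68 μmol/L.

2.68 μmol/L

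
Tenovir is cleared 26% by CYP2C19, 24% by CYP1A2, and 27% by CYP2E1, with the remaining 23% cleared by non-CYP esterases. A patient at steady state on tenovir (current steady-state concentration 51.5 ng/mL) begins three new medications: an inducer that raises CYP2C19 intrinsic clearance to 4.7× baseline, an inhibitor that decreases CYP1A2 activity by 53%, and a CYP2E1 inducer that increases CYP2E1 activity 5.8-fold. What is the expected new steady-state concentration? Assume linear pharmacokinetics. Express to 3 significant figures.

The CYP2C19 pathway (26% of clearance) rises to 4.7× activity: 0.26 × 4.7 = 1.222.
The CYP1A2 pathway (24% of clearance) falls to 0.47× activity: 0.24 × 0.47 = 0.1128.
The CYP2E1 pathway (27% of clearance) is boosted to 5.8× activity: 0.27 × 5.8 = 1.566.
Non-CYP routes (23%) are unchanged.
CL_new/CL_old = 1.222 + 0.1128 + 1.566 + 0.23 = 3.1308.
Steady-state concentration ∝ 1/CL: new value = 51.5 / 3.1308 = 16.4 ng/mL.

16.4 ng/mL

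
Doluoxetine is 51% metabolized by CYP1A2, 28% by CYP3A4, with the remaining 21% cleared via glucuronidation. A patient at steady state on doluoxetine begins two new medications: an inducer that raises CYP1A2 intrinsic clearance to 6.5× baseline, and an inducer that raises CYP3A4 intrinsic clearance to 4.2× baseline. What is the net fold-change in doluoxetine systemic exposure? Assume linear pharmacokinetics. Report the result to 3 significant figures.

The CYP1A2 pathway (51% of clearance) rises to 6.5× activity: 0.51 × 6.5 = 3.315.
The CYP3A4 pathway (28% of clearance) rises to 4.2× activity: 0.28 × 4.2 = 1.176.
The remaining 21% of clearance is unaffected.
New clearance relative to baseline: 3.315 + 1.176 + 0.21 = 4.701.
Systemic exposure ∝ 1/CL: fold-change = 1 / 4.701 = 0.213.

0.213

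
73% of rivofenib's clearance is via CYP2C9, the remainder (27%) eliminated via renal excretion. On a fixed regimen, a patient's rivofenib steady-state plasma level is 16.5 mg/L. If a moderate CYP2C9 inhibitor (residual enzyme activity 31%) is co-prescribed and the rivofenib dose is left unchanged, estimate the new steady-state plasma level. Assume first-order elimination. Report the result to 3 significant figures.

33.2 mg/L

The CYP2C9 pathway (73% of clearance) drops to 0.31× activity: 0.73 × 0.31 = 0.2263.
The remaining 27% of clearance is unaffected.
Relative clearance = 0.2263 + 0.27 = 0.4963.
New steady-state plasma level = baseline ÷ relative clearance = 16.5 / 0.4963 = 33.2 mg/L.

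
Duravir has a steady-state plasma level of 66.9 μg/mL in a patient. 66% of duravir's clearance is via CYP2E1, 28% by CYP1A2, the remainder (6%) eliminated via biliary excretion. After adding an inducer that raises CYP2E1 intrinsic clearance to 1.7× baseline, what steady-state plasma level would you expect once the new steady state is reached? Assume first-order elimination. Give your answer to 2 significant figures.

46 μg/mL

The CYP2E1 pathway (66% of clearance) rises to 1.7× activity: 0.66 × 1.7 = 1.122.
CYP1A2 (28%) and the residual 6% are unaffected.
CL_new/CL_old = 1.122 + 0.28 + 0.06 = 1.462.
New steady-state plasma level = baseline ÷ relative clearance = 66.9 / 1.462 = 46 μg/mL.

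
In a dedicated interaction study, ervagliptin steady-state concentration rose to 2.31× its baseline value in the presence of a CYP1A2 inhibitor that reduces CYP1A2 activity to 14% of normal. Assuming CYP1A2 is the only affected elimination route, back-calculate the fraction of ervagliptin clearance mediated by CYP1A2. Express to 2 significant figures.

0.66

CL'/CL = 1 / 2.31 = 0.4329
0.14·fm + (1 − fm) = 0.4329
fm = (0.4329 − 1) / (0.14 − 1) = 0.66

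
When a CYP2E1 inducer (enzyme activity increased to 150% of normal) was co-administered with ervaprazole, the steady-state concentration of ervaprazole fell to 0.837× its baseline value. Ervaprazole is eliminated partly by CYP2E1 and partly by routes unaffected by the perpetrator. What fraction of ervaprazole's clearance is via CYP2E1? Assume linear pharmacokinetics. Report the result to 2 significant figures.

0.39

Let fm be the CYP2E1 fraction. New clearance relative to baseline = fm × 1.5 + (1 − fm).
Steady-state concentration ratio = 1 / (new CL fraction), so new CL fraction = 1 / 0.837 = 1.195.
fm × 1.5 + 1 − fm = 1.195  ⇒  fm × (1.5 − 1) = 0.1947  ⇒  fm = 0.39.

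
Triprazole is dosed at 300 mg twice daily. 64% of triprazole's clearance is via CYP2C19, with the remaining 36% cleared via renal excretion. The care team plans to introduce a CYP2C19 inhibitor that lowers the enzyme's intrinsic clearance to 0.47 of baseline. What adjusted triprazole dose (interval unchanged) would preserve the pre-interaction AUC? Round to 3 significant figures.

198 mg

CYP2C19: 0.64 × 0.47 = 0.3008
Other: 0.36 (unchanged)
CL_new/CL_old = 0.3008 + 0.36 = 0.6608.
To maintain the same steady-state level, dose must scale with clearance: new dose = 300 × 0.6608 = 198 mg.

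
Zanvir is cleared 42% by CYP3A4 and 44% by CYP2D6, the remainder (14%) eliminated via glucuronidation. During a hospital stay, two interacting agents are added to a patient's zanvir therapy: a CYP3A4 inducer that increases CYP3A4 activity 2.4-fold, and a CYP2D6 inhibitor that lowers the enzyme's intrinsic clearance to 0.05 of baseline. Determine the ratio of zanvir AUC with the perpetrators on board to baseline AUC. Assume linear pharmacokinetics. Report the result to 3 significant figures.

0.855

The CYP3A4 pathway (42% of clearance) rises to 2.4× activity: 0.42 × 2.4 = 1.008.
The CYP2D6 pathway (44% of clearance) falls to 0.05× activity: 0.44 × 0.05 = 0.022.
Non-CYP routes (14%) are unchanged.
CL_new/CL_old = 1.008 + 0.022 + 0.14 = 1.17.
Because AUC varies inversely with clearance, the combined effect is 1 / 1.17 = 0.855.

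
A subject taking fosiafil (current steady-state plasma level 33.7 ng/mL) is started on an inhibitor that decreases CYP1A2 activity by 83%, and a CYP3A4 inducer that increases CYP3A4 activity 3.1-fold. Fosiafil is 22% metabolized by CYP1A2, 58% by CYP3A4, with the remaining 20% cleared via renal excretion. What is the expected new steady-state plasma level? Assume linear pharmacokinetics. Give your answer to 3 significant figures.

The CYP1A2 pathway (22% of clearance) falls to 0.17× activity: 0.22 × 0.17 = 0.0374.
The CYP3A4 pathway (58% of clearance) is boosted to 3.1× activity: 0.58 × 3.1 = 1.798.
Non-CYP routes (20%) are unchanged.
CL_new/CL_old = 0.0374 + 1.798 + 0.2 = 2.0354.
Steady-state plasma level ∝ 1/CL: new value = 33.7 / 2.0354 = 16.6 ng/mL.

16.6 ng/mL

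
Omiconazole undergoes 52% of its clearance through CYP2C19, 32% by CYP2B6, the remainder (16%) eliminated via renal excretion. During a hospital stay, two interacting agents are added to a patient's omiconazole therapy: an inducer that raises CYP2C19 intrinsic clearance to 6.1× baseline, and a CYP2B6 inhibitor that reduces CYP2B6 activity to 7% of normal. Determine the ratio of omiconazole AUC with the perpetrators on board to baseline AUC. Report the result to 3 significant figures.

0.298

CYP2C19: 0.52 × 6.1 = 3.172
CYP2B6: 0.32 × 0.07 = 0.0224
Other: 0.16 (unchanged)
New clearance relative to baseline: 3.172 + 0.0224 + 0.16 = 3.3544.
AUC ∝ 1/CL: fold-change = 1 / 3.3544 = 0.298.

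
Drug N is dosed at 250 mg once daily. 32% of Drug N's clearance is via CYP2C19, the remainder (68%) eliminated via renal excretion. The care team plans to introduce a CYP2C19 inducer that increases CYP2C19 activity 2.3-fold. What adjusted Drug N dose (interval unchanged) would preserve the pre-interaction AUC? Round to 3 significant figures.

354 mg

The CYP2C19 pathway (32% of clearance) rises to 2.3× activity: 0.32 × 2.3 = 0.736.
Non-CYP routes (68%) are unchanged.
Relative clearance = 0.736 + 0.68 = 1.416.
Css,avg = (dose rate)/CL, so holding Css fixed requires dose ∝ CL: 250 × 1.416 = 354 mg.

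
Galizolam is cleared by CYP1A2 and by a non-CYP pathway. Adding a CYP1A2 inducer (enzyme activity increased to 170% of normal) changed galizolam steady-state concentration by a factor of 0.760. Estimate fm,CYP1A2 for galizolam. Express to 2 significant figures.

0.45

CL'/CL = 1 / 0.760 = 1.316
1.7·fm + (1 − fm) = 1.316
fm = (1.316 − 1) / (1.7 − 1) = 0.45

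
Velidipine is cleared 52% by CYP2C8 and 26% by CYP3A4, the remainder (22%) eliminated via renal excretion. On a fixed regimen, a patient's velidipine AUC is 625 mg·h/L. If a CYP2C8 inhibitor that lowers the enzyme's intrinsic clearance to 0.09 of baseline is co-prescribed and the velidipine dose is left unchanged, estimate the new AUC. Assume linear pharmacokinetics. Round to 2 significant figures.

1.2 × 10³ mg·h/L

The CYP2C8 pathway (52% of clearance) falls to 0.09× activity: 0.52 × 0.09 = 0.0468.
CYP3A4 (26%) and the residual 22% are unaffected.
Relative clearance = 0.0468 + 0.26 + 0.22 = 0.5268.
New AUC = baseline ÷ relative clearance = 625 / 0.5268 = 1.2 × 10³ mg·h/L.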